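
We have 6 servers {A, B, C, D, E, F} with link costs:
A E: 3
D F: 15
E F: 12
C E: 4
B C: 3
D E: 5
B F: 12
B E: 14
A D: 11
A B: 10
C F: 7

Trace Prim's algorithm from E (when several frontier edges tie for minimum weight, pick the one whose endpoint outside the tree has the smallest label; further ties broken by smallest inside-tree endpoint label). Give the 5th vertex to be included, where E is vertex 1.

D

Prim's algorithm from E:
Step 1: frontier [A E 3, C E 4, D E 5, E F 12, B E 14] → take A E (3); add A.
Step 2: frontier [A B 10, A D 11, C E 4, D E 5, E F 12, B E 14] → take C E (4); add C.
Step 3: frontier [A B 10, A D 11, B C 3, C F 7, D E 5, E F 12, B E 14] → take B C (3); add B.
Step 4: frontier [A D 11, B F 12, C F 7, D E 5, E F 12] → take D E (5); add D.
Step 5: frontier [B F 12, C F 7, D F 15, E F 12] → take C F (7); add F.
Vertex order: E, A, C, B, D, F. The 5th vertex is D.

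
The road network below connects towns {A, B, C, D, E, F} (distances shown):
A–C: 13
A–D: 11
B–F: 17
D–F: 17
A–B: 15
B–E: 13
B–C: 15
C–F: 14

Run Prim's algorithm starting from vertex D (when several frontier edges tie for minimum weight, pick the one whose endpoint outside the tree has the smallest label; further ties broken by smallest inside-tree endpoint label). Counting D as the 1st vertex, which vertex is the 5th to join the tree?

B

Prim, starting at D.
Step 1: cheapest edge leaving the tree is A–D (11); add A.
Step 2: cheapest edge leaving the tree is A–C (13); add C.
Step 3: cheapest edge leaving the tree is C–F (14); add F.
Step 4: cheapest edge leaving the tree is A–B (15); add B.
Step 5: cheapest edge leaving the tree is B–E (13); add E.
Vertex order: D, A, C, F, B, E. The 5th vertex is B.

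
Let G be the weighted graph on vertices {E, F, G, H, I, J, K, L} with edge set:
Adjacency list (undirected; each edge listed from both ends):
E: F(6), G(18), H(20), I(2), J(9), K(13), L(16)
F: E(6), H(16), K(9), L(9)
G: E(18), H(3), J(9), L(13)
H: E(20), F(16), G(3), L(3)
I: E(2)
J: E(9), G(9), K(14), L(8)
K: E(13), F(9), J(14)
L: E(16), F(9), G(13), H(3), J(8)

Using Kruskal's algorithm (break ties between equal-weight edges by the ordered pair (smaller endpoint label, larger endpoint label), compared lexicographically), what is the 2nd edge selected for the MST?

G-H

Kruskal: consider edges lightest-first.
E-I (2): add — endpoints in different components.
G-H (3): add — endpoints in different components.
H-L (3): add — endpoints in different components.
E-F (6): add — endpoints in different components.
J-L (8): add — endpoints in different components.
E-J (9): add — endpoints in different components.
F-K (9): add — endpoints in different components.
The 2nd edge added is G-H.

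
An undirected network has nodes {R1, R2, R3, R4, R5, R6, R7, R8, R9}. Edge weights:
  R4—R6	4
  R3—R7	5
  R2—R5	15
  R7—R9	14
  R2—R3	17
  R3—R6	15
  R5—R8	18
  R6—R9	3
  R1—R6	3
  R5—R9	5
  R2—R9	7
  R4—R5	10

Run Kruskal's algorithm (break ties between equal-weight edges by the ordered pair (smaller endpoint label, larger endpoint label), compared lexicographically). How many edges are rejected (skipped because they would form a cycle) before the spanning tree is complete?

Kruskal's algorithm — process edges by increasing weight (ties by edge label):
R1—R6 (3): add — endpoints in different components.
R6—R9 (3): add — endpoints in different components.
R4—R6 (4): add — endpoints in different components.
R3—R7 (5): add — endpoints in different components.
R5—R9 (5): add — endpoints in different components.
R2—R9 (7): add — endpoints in different components.
R4—R5 (10): skip — R4 and R5 already connected.
R7—R9 (14): add — endpoints in different components.
R2—R5 (15): skip — R2 and R5 already connected.
R3—R6 (15): skip — R6 and R3 already connected.
R2—R3 (17): skip — R2 and R3 already connected.
R5—R8 (18): add — endpoints in different components.
Edges rejected before the tree was complete: 4.

4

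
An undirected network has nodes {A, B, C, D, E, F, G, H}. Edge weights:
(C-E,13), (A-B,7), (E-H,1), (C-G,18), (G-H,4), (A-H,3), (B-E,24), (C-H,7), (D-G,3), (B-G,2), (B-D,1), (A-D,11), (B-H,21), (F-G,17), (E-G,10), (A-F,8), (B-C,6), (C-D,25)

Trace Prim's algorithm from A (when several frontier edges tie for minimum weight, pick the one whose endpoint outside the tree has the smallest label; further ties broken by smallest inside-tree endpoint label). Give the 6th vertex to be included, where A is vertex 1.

D

Prim, starting at A.
Step 1: cheapest edge leaving the tree is A-H (3); add H.
Step 2: cheapest edge leaving the tree is E-H (1); add E.
Step 3: cheapest edge leaving the tree is G-H (4); add G.
Step 4: cheapest edge leaving the tree is B-G (2); add B.
Step 5: cheapest edge leaving the tree is B-D (1); add D.
Step 6: cheapest edge leaving the tree is B-C (6); add C.
Step 7: cheapest edge leaving the tree is A-F (8); add F.
Vertex order: A, H, E, G, B, D, C, F. The 6th vertex is D.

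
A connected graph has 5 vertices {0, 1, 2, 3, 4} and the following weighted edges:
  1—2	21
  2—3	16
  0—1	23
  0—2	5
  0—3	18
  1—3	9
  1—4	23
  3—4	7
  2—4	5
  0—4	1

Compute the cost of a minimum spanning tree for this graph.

22

Prim's algorithm from 2:
Step 1: frontier [0—2 5, 2—4 5, 2—3 16, 1—2 21] → take 0—2 (5); add 0.
Step 2: frontier [0—4 1, 0—3 18, 0—1 23, 2—4 5, 2—3 16, 1—2 21] → take 0—4 (1); add 4.
Step 3: frontier [0—3 18, 0—1 23, 2—3 16, 1—2 21, 3—4 7, 1—4 23] → take 3—4 (7); add 3.
Step 4: frontier [0—1 23, 1—2 21, 1—3 9, 1—4 23] → take 1—3 (9); add 1.
MST edges: 0—2, 0—4, 3—4, 1—3; total weight 5+1+7+9 = 22.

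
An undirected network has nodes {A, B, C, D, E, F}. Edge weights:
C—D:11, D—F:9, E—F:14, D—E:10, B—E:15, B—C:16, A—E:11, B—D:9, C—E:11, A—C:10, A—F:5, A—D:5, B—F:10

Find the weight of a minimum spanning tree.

39

Kruskal's algorithm — process edges by increasing weight (ties by edge label):
A—D (5): add. Components now {A,D} {B} {C} {E} {F}
A—F (5): add. Components now {A,D,F} {B} {C} {E}
B—D (9): add. Components now {A,B,D,F} {C} {E}
D—F (9): skip — D and F already connected.
A—C (10): add. Components now {A,B,C,D,F} {E}
B—F (10): skip — B and F already connected.
D—E (10): add. Components now {A,B,C,D,E,F}
MST edges: A—D, A—F, B—D, A—C, D—E; total weight 5+5+9+10+10 = 39.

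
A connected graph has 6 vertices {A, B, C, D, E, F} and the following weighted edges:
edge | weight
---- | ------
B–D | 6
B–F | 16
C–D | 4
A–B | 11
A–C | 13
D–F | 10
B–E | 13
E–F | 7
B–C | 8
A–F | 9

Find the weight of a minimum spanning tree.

Kruskal's algorithm — process edges by increasing weight (ties by edge label):
C–D (4): add. Components now {A} {B} {C,D} {E} {F}
B–D (6): add. Components now {A} {B,C,D} {E} {F}
E–F (7): add. Components now {A} {B,C,D} {E,F}
B–C (8): skip — B and C already connected.
A–F (9): add. Components now {A,E,F} {B,C,D}
D–F (10): add. Components now {A,B,C,D,E,F}
MST edges: C–D, B–D, E–F, A–F, D–F; total weight 4+6+7+9+10 = 36.

36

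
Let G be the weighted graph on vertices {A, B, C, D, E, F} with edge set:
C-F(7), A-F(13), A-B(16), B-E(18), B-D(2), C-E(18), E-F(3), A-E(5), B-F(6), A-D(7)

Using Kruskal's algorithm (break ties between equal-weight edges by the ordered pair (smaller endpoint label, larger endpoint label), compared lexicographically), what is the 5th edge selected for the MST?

C-F

Sort edges by weight, then run Kruskal:
B-D (2): add. Components now {A} {B,D} {C} {E} {F}
E-F (3): add. Components now {A} {B,D} {C} {E,F}
A-E (5): add. Components now {A,E,F} {B,D} {C}
B-F (6): add. Components now {A,B,D,E,F} {C}
A-D (7): skip — A and D already connected.
C-F (7): add. Components now {A,B,C,D,E,F}
The 5th edge added is C-F.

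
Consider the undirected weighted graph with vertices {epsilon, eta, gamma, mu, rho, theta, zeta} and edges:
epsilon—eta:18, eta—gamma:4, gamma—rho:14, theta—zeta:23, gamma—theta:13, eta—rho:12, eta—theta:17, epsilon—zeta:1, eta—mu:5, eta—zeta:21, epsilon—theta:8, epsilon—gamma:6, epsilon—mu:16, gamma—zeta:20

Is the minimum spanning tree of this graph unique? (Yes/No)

Kruskal's algorithm — process edges by increasing weight (ties by edge label):
epsilon—zeta (1): add — endpoints in different components.
eta—gamma (4): add — endpoints in different components.
eta—mu (5): add — endpoints in different components.
epsilon—gamma (6): add — endpoints in different components.
epsilon—theta (8): add — endpoints in different components.
eta—rho (12): add — endpoints in different components.
Every non-tree edge has weight strictly greater than the heaviest edge on the tree path between its endpoints, so the MST is unique.

Yes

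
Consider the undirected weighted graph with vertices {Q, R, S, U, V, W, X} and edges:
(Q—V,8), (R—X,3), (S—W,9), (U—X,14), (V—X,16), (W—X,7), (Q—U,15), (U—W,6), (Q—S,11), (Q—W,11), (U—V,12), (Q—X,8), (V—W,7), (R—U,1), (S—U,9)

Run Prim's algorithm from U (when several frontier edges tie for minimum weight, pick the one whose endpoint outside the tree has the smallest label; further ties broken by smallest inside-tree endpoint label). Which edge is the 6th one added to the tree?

S-U

Prim, starting at U.
Step 1: cheapest edge leaving the tree is R—U (1); add R.
Step 2: cheapest edge leaving the tree is R—X (3); add X.
Step 3: cheapest edge leaving the tree is U—W (6); add W.
Step 4: cheapest edge leaving the tree is V—W (7); add V.
Step 5: cheapest edge leaving the tree is Q—V (8); add Q.
Step 6: cheapest edge leaving the tree is S—U (9); add S.
The 6th edge added is S—U.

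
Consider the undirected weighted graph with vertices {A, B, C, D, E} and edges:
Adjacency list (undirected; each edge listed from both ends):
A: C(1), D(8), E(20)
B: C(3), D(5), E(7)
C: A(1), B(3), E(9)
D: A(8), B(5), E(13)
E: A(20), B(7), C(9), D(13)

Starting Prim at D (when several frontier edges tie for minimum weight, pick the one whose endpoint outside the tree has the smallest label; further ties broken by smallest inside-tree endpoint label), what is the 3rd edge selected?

Grow the tree from D using Prim:
Step 1: cheapest edge leaving the tree is B–D (5); add B.
Step 2: cheapest edge leaving the tree is B–C (3); add C.
Step 3: cheapest edge leaving the tree is A–C (1); add A.
Step 4: cheapest edge leaving the tree is B–E (7); add E.
The 3rd edge added is A–C.

A-C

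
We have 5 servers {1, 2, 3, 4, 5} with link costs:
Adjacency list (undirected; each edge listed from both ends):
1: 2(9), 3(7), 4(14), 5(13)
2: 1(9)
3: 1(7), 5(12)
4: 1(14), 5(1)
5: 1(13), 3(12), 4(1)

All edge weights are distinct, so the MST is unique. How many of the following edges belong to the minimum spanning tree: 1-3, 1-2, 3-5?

Kruskal's algorithm — process edges by increasing weight (ties by edge label):
4-5 (1): add. Components now {1} {2} {3} {4,5}
1-3 (7): add. Components now {1,3} {2} {4,5}
1-2 (9): add. Components now {1,2,3} {4,5}
3-5 (12): add. Components now {1,2,3,4,5}
MST edge set: {4-5, 1-3, 1-2, 3-5}.
Of the listed edges, {1-3, 1-2, 3-5} are in the MST → 3.

3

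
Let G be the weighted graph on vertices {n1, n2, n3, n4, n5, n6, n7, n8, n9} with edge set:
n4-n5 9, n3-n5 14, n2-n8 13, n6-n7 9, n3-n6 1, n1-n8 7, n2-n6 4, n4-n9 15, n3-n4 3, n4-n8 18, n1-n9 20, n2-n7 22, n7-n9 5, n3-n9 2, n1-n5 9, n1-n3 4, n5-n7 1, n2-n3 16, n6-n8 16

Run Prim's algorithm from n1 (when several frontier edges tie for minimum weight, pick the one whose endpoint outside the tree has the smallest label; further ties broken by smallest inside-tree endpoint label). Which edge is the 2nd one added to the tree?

n3-n6

Grow the tree from n1 using Prim:
Step 1: cheapest edge leaving the tree is n1-n3 (4); add n3.
Step 2: cheapest edge leaving the tree is n3-n6 (1); add n6.
Step 3: cheapest edge leaving the tree is n3-n9 (2); add n9.
Step 4: cheapest edge leaving the tree is n3-n4 (3); add n4.
Step 5: cheapest edge leaving the tree is n2-n6 (4); add n2.
Step 6: cheapest edge leaving the tree is n7-n9 (5); add n7.
Step 7: cheapest edge leaving the tree is n5-n7 (1); add n5.
Step 8: cheapest edge leaving the tree is n1-n8 (7); add n8.
The 2nd edge added is n3-n6.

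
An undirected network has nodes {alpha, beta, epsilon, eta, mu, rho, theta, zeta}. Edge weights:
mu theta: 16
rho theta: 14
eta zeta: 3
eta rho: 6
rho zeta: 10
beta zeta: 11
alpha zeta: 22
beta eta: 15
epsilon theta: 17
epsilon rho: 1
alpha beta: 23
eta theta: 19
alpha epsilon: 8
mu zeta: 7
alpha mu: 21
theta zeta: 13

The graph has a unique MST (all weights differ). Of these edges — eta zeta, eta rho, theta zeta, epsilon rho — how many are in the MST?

Kruskal: consider edges lightest-first.
epsilon rho (1): add — endpoints in different components.
eta zeta (3): add — endpoints in different components.
eta rho (6): add — endpoints in different components.
mu zeta (7): add — endpoints in different components.
alpha epsilon (8): add — endpoints in different components.
rho zeta (10): skip — rho and zeta already connected.
beta zeta (11): add — endpoints in different components.
theta zeta (13): add — endpoints in different components.
MST edge set: {epsilon rho, eta zeta, eta rho, mu zeta, alpha epsilon, beta zeta, theta zeta}.
Of the listed edges, {eta zeta, eta rho, theta zeta, epsilon rho} are in the MST → 4.

4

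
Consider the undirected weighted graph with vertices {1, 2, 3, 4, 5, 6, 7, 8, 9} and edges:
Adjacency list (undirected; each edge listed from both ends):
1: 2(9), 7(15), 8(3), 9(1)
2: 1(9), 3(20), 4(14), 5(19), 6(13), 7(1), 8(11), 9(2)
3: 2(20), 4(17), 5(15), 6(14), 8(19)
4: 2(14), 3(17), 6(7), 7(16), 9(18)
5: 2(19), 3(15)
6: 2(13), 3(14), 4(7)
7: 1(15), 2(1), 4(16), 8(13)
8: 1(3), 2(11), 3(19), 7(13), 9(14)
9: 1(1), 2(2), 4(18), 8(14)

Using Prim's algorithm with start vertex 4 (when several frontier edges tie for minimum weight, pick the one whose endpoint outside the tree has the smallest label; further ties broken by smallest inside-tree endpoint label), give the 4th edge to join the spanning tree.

2-9

Prim's algorithm from 4:
Step 1: cheapest edge leaving the tree is 4 6 (7); add 6.
Step 2: cheapest edge leaving the tree is 2 6 (13); add 2.
Step 3: cheapest edge leaving the tree is 2 7 (1); add 7.
Step 4: cheapest edge leaving the tree is 2 9 (2); add 9.
Step 5: cheapest edge leaving the tree is 1 9 (1); add 1.
Step 6: cheapest edge leaving the tree is 1 8 (3); add 8.
Step 7: cheapest edge leaving the tree is 3 6 (14); add 3.
Step 8: cheapest edge leaving the tree is 3 5 (15); add 5.
The 4th edge added is 2 9.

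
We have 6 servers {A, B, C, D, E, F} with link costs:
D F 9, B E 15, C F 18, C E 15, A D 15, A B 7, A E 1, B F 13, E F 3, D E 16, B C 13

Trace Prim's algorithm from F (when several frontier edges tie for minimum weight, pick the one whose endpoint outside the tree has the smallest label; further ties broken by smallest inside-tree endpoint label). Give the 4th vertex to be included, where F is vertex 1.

Prim, starting at F.
Step 1: frontier [E F 3, D F 9, B F 13, C F 18] → take E F (3); add E.
Step 2: frontier [A E 1, B E 15, C E 15, D E 16, D F 9, B F 13, C F 18] → take A E (1); add A.
Step 3: frontier [A B 7, A D 15, B E 15, C E 15, D E 16, D F 9, B F 13, C F 18] → take A B (7); add B.
Step 4: frontier [A D 15, B C 13, C E 15, D E 16, D F 9, C F 18] → take D F (9); add D.
Step 5: frontier [B C 13, C E 15, C F 18] → take B C (13); add C.
Vertex order: F, E, A, B, D, C. The 4th vertex is B.

B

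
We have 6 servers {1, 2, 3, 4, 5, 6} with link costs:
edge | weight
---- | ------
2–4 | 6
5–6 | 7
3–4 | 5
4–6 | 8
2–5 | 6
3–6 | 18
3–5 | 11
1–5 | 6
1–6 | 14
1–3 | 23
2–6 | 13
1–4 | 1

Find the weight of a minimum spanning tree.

Kruskal: consider edges lightest-first.
1–4 (1): add. Components now {1,4} {2} {3} {5} {6}
3–4 (5): add. Components now {1,3,4} {2} {5} {6}
1–5 (6): add. Components now {1,3,4,5} {2} {6}
2–4 (6): add. Components now {1,2,3,4,5} {6}
2–5 (6): skip — 2 and 5 already connected.
5–6 (7): add. Components now {1,2,3,4,5,6}
MST edges: 1–4, 3–4, 1–5, 2–4, 5–6; total weight 1+5+6+6+7 = 25.

25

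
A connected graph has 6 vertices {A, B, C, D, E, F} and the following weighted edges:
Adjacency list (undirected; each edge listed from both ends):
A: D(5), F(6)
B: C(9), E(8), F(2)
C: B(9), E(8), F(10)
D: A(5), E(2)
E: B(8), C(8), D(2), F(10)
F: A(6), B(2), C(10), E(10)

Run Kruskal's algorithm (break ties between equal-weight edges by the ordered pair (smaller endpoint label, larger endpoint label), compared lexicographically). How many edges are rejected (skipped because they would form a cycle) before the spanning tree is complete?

1

Kruskal's algorithm — process edges by increasing weight (ties by edge label):
B–F (2): add — endpoints in different components.
D–E (2): add — endpoints in different components.
A–D (5): add — endpoints in different components.
A–F (6): add — endpoints in different components.
B–E (8): skip — B and E already connected.
C–E (8): add — endpoints in different components.
Edges rejected before the tree was complete: 1.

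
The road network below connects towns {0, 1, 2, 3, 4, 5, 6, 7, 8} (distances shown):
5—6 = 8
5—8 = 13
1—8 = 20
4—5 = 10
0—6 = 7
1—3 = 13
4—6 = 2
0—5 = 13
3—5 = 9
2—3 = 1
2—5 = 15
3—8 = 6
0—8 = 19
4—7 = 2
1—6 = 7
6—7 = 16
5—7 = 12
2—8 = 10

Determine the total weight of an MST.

Kruskal: consider edges lightest-first.
2—3 (1): add — endpoints in different components.
4—6 (2): add — endpoints in different components.
4—7 (2): add — endpoints in different components.
3—8 (6): add — endpoints in different components.
0—6 (7): add — endpoints in different components.
1—6 (7): add — endpoints in different components.
5—6 (8): add — endpoints in different components.
3—5 (9): add — endpoints in different components.
MST edges: 2—3, 4—6, 4—7, 3—8, 0—6, 1—6, 5—6, 3—5; total weight 1+2+2+6+7+7+8+9 = 42.

42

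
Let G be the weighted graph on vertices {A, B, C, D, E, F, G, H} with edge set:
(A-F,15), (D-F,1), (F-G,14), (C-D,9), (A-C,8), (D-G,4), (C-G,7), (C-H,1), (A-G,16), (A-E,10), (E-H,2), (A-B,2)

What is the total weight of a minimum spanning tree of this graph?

Kruskal's algorithm — process edges by increasing weight (ties by edge label):
C-H (1): add — endpoints in different components.
D-F (1): add — endpoints in different components.
A-B (2): add — endpoints in different components.
E-H (2): add — endpoints in different components.
D-G (4): add — endpoints in different components.
C-G (7): add — endpoints in different components.
A-C (8): add — endpoints in different components.
MST edges: C-H, D-F, A-B, E-H, D-G, C-G, A-C; total weight 1+1+2+2+4+7+8 = 25.

25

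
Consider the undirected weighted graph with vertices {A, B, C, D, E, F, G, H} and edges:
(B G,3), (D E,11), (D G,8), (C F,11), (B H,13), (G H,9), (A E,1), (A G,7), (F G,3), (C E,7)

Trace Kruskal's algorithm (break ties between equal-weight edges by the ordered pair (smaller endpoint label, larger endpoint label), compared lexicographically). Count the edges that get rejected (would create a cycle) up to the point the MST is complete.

0

Kruskal's algorithm — process edges by increasing weight (ties by edge label):
A E (1): add — endpoints in different components.
B G (3): add — endpoints in different components.
F G (3): add — endpoints in different components.
A G (7): add — endpoints in different components.
C E (7): add — endpoints in different components.
D G (8): add — endpoints in different components.
G H (9): add — endpoints in different components.
Edges rejected before the tree was complete: 0.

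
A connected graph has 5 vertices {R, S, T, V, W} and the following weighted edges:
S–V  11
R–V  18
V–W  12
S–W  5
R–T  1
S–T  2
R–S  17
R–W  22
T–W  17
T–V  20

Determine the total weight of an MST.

19

Kruskal: consider edges lightest-first.
R–T (1): add — endpoints in different components.
S–T (2): add — endpoints in different components.
S–W (5): add — endpoints in different components.
S–V (11): add — endpoints in different components.
MST edges: R–T, S–T, S–W, S–V; total weight 1+2+5+11 = 19.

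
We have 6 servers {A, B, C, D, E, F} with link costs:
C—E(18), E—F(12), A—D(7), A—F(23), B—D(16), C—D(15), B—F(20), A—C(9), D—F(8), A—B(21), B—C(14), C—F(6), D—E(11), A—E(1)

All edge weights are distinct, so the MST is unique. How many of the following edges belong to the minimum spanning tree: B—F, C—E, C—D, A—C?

0

Kruskal: consider edges lightest-first.
A—E (1): add. Components now {A,E} {B} {C} {D} {F}
C—F (6): add. Components now {A,E} {B} {C,F} {D}
A—D (7): add. Components now {A,D,E} {B} {C,F}
D—F (8): add. Components now {A,C,D,E,F} {B}
A—C (9): skip — A and C already connected.
D—E (11): skip — D and E already connected.
E—F (12): skip — E and F already connected.
B—C (14): add. Components now {A,B,C,D,E,F}
MST edge set: {A—E, C—F, A—D, D—F, B—C}.
Of the listed edges, {} are in the MST → 0.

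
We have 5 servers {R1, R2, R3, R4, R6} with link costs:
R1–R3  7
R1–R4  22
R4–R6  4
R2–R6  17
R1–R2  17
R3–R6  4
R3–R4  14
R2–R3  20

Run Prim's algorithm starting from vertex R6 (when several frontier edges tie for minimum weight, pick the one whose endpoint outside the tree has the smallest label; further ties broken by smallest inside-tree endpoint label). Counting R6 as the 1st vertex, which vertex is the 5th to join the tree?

Grow the tree from R6 using Prim:
Step 1: frontier [R3–R6 4, R4–R6 4, R2–R6 17] → take R3–R6 (4); add R3.
Step 2: frontier [R1–R3 7, R3–R4 14, R2–R3 20, R4–R6 4, R2–R6 17] → take R4–R6 (4); add R4.
Step 3: frontier [R1–R3 7, R2–R3 20, R1–R4 22, R2–R6 17] → take R1–R3 (7); add R1.
Step 4: frontier [R1–R2 17, R2–R3 20, R2–R6 17] → take R1–R2 (17); add R2.
Vertex order: R6, R3, R4, R1, R2. The 5th vertex is R2.

R2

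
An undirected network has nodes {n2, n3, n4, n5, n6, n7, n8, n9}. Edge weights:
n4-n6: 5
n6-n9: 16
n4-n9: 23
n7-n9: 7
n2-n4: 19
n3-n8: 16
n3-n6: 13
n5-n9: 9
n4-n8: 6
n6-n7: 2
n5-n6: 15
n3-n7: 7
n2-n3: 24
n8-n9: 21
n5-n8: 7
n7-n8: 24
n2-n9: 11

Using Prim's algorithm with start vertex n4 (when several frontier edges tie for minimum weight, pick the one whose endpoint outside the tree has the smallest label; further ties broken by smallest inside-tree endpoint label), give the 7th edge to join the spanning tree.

Prim's algorithm from n4:
Step 1: cheapest edge leaving the tree is n4-n6 (5); add n6.
Step 2: cheapest edge leaving the tree is n6-n7 (2); add n7.
Step 3: cheapest edge leaving the tree is n4-n8 (6); add n8.
Step 4: cheapest edge leaving the tree is n3-n7 (7); add n3.
Step 5: cheapest edge leaving the tree is n5-n8 (7); add n5.
Step 6: cheapest edge leaving the tree is n7-n9 (7); add n9.
Step 7: cheapest edge leaving the tree is n2-n9 (11); add n2.
The 7th edge added is n2-n9.

n2-n9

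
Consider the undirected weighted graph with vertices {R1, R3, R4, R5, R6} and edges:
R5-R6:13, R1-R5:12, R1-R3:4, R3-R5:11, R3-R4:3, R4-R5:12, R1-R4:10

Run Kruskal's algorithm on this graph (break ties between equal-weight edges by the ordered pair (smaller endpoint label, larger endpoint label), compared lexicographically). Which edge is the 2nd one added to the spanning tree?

R1-R3

Kruskal: consider edges lightest-first.
R3-R4 (3): add — endpoints in different components.
R1-R3 (4): add — endpoints in different components.
R1-R4 (10): skip — R4 and R1 already connected.
R3-R5 (11): add — endpoints in different components.
R1-R5 (12): skip — R1 and R5 already connected.
R4-R5 (12): skip — R4 and R5 already connected.
R5-R6 (13): add — endpoints in different components.
The 2nd edge added is R1-R3.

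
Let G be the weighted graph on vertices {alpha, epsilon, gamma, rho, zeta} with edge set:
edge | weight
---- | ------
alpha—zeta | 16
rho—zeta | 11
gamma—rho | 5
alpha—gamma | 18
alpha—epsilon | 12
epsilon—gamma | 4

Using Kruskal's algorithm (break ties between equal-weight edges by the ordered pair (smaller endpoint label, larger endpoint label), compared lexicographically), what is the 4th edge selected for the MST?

alpha-epsilon

Kruskal's algorithm — process edges by increasing weight (ties by edge label):
epsilon—gamma (4): add — endpoints in different components.
gamma—rho (5): add — endpoints in different components.
rho—zeta (11): add — endpoints in different components.
alpha—epsilon (12): add — endpoints in different components.
The 4th edge added is alpha—epsilon.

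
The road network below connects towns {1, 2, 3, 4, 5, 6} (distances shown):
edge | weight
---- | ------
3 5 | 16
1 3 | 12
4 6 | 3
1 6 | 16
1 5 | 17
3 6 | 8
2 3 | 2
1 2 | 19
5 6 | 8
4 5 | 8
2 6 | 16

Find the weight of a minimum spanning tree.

Grow the tree from 3 using Prim:
Step 1: frontier [2 3 2, 3 6 8, 1 3 12, 3 5 16] → take 2 3 (2); add 2.
Step 2: frontier [2 6 16, 1 2 19, 3 6 8, 1 3 12, 3 5 16] → take 3 6 (8); add 6.
Step 3: frontier [1 2 19, 1 3 12, 3 5 16, 4 6 3, 5 6 8, 1 6 16] → take 4 6 (3); add 4.
Step 4: frontier [1 2 19, 1 3 12, 3 5 16, 4 5 8, 5 6 8, 1 6 16] → take 4 5 (8); add 5.
Step 5: frontier [1 2 19, 1 3 12, 1 5 17, 1 6 16] → take 1 3 (12); add 1.
MST edges: 2 3, 3 6, 4 6, 4 5, 1 3; total weight 2+8+3+8+12 = 33.

33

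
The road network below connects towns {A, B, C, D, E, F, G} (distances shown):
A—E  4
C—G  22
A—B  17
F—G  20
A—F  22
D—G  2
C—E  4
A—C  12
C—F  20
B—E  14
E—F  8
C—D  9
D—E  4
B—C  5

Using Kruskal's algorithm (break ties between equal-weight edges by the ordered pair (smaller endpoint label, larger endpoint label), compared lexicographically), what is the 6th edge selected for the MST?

E-F

Kruskal: consider edges lightest-first.
D—G (2): add. Components now {A} {B} {C} {D,G} {E} {F}
A—E (4): add. Components now {A,E} {B} {C} {D,G} {F}
C—E (4): add. Components now {A,C,E} {B} {D,G} {F}
D—E (4): add. Components now {A,C,D,E,G} {B} {F}
B—C (5): add. Components now {A,B,C,D,E,G} {F}
E—F (8): add. Components now {A,B,C,D,E,F,G}
The 6th edge added is E—F.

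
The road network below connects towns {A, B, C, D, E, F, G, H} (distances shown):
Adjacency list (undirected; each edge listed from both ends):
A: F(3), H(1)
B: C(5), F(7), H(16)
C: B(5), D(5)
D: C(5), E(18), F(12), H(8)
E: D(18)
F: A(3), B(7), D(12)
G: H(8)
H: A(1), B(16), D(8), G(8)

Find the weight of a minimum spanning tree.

47

Prim's algorithm from F:
Step 1: cheapest edge leaving the tree is A–F (3); add A.
Step 2: cheapest edge leaving the tree is A–H (1); add H.
Step 3: cheapest edge leaving the tree is B–F (7); add B.
Step 4: cheapest edge leaving the tree is B–C (5); add C.
Step 5: cheapest edge leaving the tree is C–D (5); add D.
Step 6: cheapest edge leaving the tree is G–H (8); add G.
Step 7: cheapest edge leaving the tree is D–E (18); add E.
MST edges: A–F, A–H, B–F, B–C, C–D, G–H, D–E; total weight 3+1+7+5+5+8+18 = 47.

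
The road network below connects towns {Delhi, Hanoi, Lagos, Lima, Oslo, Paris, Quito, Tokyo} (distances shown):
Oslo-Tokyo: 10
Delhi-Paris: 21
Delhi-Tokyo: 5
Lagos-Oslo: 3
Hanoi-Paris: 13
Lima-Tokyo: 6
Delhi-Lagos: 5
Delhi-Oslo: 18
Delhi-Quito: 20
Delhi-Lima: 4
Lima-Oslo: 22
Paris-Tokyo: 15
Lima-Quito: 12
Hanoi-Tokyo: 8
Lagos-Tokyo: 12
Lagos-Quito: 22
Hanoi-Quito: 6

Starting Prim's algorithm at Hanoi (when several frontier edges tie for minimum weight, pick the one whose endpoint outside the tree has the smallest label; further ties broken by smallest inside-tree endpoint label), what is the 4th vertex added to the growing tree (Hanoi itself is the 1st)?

Prim, starting at Hanoi.
Step 1: cheapest edge leaving the tree is Hanoi-Quito (6); add Quito.
Step 2: cheapest edge leaving the tree is Hanoi-Tokyo (8); add Tokyo.
Step 3: cheapest edge leaving the tree is Delhi-Tokyo (5); add Delhi.
Step 4: cheapest edge leaving the tree is Delhi-Lima (4); add Lima.
Step 5: cheapest edge leaving the tree is Delhi-Lagos (5); add Lagos.
Step 6: cheapest edge leaving the tree is Lagos-Oslo (3); add Oslo.
Step 7: cheapest edge leaving the tree is Hanoi-Paris (13); add Paris.
Vertex order: Hanoi, Quito, Tokyo, Delhi, Lima, Lagos, Oslo, Paris. The 4th vertex is Delhi.

Delhi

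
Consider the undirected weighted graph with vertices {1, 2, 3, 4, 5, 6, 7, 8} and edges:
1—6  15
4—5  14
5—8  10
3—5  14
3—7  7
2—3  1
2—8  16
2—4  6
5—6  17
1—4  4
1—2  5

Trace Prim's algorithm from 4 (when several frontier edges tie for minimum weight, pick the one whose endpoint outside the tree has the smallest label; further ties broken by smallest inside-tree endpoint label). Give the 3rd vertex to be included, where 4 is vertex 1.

Grow the tree from 4 using Prim:
Step 1: cheapest edge leaving the tree is 1—4 (4); add 1.
Step 2: cheapest edge leaving the tree is 1—2 (5); add 2.
Step 3: cheapest edge leaving the tree is 2—3 (1); add 3.
Step 4: cheapest edge leaving the tree is 3—7 (7); add 7.
Step 5: cheapest edge leaving the tree is 3—5 (14); add 5.
Step 6: cheapest edge leaving the tree is 5—8 (10); add 8.
Step 7: cheapest edge leaving the tree is 1—6 (15); add 6.
Vertex order: 4, 1, 2, 3, 7, 5, 8, 6. The 3rd vertex is 2.

2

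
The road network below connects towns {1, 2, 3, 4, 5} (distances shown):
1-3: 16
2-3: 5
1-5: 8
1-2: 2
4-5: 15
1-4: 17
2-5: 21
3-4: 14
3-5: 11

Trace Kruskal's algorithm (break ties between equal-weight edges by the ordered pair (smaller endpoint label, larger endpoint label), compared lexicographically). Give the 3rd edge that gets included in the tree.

Kruskal: consider edges lightest-first.
1-2 (2): add. Components now {1,2} {3} {4} {5}
2-3 (5): add. Components now {1,2,3} {4} {5}
1-5 (8): add. Components now {1,2,3,5} {4}
3-5 (11): skip — 3 and 5 already connected.
3-4 (14): add. Components now {1,2,3,4,5}
The 3rd edge added is 1-5.

1-5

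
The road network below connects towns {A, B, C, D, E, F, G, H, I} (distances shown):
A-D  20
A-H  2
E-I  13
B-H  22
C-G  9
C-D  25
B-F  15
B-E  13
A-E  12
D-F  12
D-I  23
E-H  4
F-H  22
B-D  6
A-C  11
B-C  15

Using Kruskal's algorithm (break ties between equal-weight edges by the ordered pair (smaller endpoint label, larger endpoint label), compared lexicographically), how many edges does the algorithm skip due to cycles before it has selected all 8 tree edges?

1

Kruskal's algorithm — process edges by increasing weight (ties by edge label):
A-H (2): add — endpoints in different components.
E-H (4): add — endpoints in different components.
B-D (6): add — endpoints in different components.
C-G (9): add — endpoints in different components.
A-C (11): add — endpoints in different components.
A-E (12): skip — A and E already connected.
D-F (12): add — endpoints in different components.
B-E (13): add — endpoints in different components.
E-I (13): add — endpoints in different components.
Edges rejected before the tree was complete: 1.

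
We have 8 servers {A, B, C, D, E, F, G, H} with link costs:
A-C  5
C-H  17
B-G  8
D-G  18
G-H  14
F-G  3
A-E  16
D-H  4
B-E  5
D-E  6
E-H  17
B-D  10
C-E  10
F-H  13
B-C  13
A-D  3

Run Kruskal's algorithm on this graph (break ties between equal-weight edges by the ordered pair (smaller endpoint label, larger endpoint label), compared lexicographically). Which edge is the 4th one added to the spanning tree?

A-C

Kruskal's algorithm — process edges by increasing weight (ties by edge label):
A-D (3): add — endpoints in different components.
F-G (3): add — endpoints in different components.
D-H (4): add — endpoints in different components.
A-C (5): add — endpoints in different components.
B-E (5): add — endpoints in different components.
D-E (6): add — endpoints in different components.
B-G (8): add — endpoints in different components.
The 4th edge added is A-C.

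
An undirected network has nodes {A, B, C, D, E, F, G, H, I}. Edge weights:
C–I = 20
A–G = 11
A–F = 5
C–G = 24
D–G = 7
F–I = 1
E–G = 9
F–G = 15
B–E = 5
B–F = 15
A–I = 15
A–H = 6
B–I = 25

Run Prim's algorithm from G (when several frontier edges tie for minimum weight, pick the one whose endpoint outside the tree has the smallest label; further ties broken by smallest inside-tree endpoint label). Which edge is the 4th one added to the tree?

Grow the tree from G using Prim:
Step 1: cheapest edge leaving the tree is D–G (7); add D.
Step 2: cheapest edge leaving the tree is E–G (9); add E.
Step 3: cheapest edge leaving the tree is B–E (5); add B.
Step 4: cheapest edge leaving the tree is A–G (11); add A.
Step 5: cheapest edge leaving the tree is A–F (5); add F.
Step 6: cheapest edge leaving the tree is F–I (1); add I.
Step 7: cheapest edge leaving the tree is A–H (6); add H.
Step 8: cheapest edge leaving the tree is C–I (20); add C.
The 4th edge added is A–G.

A-G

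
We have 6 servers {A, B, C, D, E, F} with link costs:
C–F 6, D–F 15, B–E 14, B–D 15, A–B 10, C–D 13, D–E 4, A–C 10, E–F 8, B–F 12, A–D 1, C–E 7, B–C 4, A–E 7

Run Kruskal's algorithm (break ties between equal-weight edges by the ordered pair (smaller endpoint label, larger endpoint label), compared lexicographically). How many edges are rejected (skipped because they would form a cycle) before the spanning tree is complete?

Kruskal: consider edges lightest-first.
A–D (1): add. Components now {A,D} {B} {C} {E} {F}
B–C (4): add. Components now {A,D} {B,C} {E} {F}
D–E (4): add. Components now {A,D,E} {B,C} {F}
C–F (6): add. Components now {A,D,E} {B,C,F}
A–E (7): skip — A and E already connected.
C–E (7): add. Components now {A,B,C,D,E,F}
Edges rejected before the tree was complete: 1.

1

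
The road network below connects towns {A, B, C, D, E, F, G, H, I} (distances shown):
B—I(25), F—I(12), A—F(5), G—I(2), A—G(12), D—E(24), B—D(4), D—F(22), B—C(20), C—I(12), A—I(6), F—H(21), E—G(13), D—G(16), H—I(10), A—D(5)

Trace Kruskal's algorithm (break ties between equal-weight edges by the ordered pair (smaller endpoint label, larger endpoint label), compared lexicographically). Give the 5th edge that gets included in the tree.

A-I

Kruskal's algorithm — process edges by increasing weight (ties by edge label):
G—I (2): add — endpoints in different components.
B—D (4): add — endpoints in different components.
A—D (5): add — endpoints in different components.
A—F (5): add — endpoints in different components.
A—I (6): add — endpoints in different components.
H—I (10): add — endpoints in different components.
A—G (12): skip — A and G already connected.
C—I (12): add — endpoints in different components.
F—I (12): skip — F and I already connected.
E—G (13): add — endpoints in different components.
The 5th edge added is A—I.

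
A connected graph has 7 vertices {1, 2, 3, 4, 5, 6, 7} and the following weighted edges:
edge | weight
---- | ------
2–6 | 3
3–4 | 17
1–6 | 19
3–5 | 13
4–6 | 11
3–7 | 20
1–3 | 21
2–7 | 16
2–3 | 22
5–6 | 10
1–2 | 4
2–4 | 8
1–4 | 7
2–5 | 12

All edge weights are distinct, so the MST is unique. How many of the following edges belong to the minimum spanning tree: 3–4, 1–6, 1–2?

1

Kruskal's algorithm — process edges by increasing weight (ties by edge label):
2–6 (3): add — endpoints in different components.
1–2 (4): add — endpoints in different components.
1–4 (7): add — endpoints in different components.
2–4 (8): skip — 2 and 4 already connected.
5–6 (10): add — endpoints in different components.
4–6 (11): skip — 4 and 6 already connected.
2–5 (12): skip — 2 and 5 already connected.
3–5 (13): add — endpoints in different components.
2–7 (16): add — endpoints in different components.
MST edge set: {2–6, 1–2, 1–4, 5–6, 3–5, 2–7}.
Of the listed edges, {1–2} are in the MST → 1.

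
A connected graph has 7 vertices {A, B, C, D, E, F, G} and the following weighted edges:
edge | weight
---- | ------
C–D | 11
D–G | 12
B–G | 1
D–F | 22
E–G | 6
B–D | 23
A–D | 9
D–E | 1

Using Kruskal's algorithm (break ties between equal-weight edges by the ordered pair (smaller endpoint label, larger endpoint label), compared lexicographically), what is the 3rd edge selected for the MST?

E-G

Kruskal's algorithm — process edges by increasing weight (ties by edge label):
B–G (1): add — endpoints in different components.
D–E (1): add — endpoints in different components.
E–G (6): add — endpoints in different components.
A–D (9): add — endpoints in different components.
C–D (11): add — endpoints in different components.
D–G (12): skip — D and G already connected.
D–F (22): add — endpoints in different components.
The 3rd edge added is E–G.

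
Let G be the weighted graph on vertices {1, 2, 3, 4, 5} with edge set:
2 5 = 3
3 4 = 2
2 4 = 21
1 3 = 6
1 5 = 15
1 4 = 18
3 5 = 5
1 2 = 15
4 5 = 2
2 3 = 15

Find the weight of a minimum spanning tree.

13

Prim, starting at 1.
Step 1: frontier [1 3 6, 1 2 15, 1 5 15, 1 4 18] → take 1 3 (6); add 3.
Step 2: frontier [1 2 15, 1 5 15, 1 4 18, 3 4 2, 3 5 5, 2 3 15] → take 3 4 (2); add 4.
Step 3: frontier [1 2 15, 1 5 15, 3 5 5, 2 3 15, 4 5 2, 2 4 21] → take 4 5 (2); add 5.
Step 4: frontier [1 2 15, 2 3 15, 2 4 21, 2 5 3] → take 2 5 (3); add 2.
MST edges: 1 3, 3 4, 4 5, 2 5; total weight 6+2+2+3 = 13.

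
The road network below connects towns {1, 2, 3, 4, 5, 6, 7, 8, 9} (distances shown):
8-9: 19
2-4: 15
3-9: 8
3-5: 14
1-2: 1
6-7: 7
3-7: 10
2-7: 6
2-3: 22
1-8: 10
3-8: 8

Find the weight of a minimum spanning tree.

Grow the tree from 8 using Prim:
Step 1: frontier [3-8 8, 1-8 10, 8-9 19] → take 3-8 (8); add 3.
Step 2: frontier [3-9 8, 3-7 10, 3-5 14, 2-3 22, 1-8 10, 8-9 19] → take 3-9 (8); add 9.
Step 3: frontier [3-7 10, 3-5 14, 2-3 22, 1-8 10] → take 1-8 (10); add 1.
Step 4: frontier [1-2 1, 3-7 10, 3-5 14, 2-3 22] → take 1-2 (1); add 2.
Step 5: frontier [2-7 6, 2-4 15, 3-7 10, 3-5 14] → take 2-7 (6); add 7.
Step 6: frontier [2-4 15, 3-5 14, 6-7 7] → take 6-7 (7); add 6.
Step 7: frontier [2-4 15, 3-5 14] → take 3-5 (14); add 5.
Step 8: frontier [2-4 15] → take 2-4 (15); add 4.
MST edges: 3-8, 3-9, 1-8, 1-2, 2-7, 6-7, 3-5, 2-4; total weight 8+8+10+1+6+7+14+15 = 69.

69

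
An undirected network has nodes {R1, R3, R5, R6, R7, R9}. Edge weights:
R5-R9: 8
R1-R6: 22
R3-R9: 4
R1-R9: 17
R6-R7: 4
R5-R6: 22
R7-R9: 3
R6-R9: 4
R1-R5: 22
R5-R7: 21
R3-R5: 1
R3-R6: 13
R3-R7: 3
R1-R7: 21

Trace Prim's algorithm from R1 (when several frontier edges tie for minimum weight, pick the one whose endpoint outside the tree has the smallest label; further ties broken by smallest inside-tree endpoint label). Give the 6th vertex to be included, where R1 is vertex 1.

Prim's algorithm from R1:
Step 1: frontier [R1-R9 17, R1-R7 21, R1-R5 22, R1-R6 22] → take R1-R9 (17); add R9.
Step 2: frontier [R1-R7 21, R1-R5 22, R1-R6 22, R7-R9 3, R3-R9 4, R6-R9 4, R5-R9 8] → take R7-R9 (3); add R7.
Step 3: frontier [R1-R5 22, R1-R6 22, R3-R7 3, R6-R7 4, R5-R7 21, R3-R9 4, R6-R9 4, R5-R9 8] → take R3-R7 (3); add R3.
Step 4: frontier [R1-R5 22, R1-R6 22, R3-R5 1, R3-R6 13, R6-R7 4, R5-R7 21, R6-R9 4, R5-R9 8] → take R3-R5 (1); add R5.
Step 5: frontier [R1-R6 22, R3-R6 13, R5-R6 22, R6-R7 4, R6-R9 4] → take R6-R7 (4); add R6.
Vertex order: R1, R9, R7, R3, R5, R6. The 6th vertex is R6.

R6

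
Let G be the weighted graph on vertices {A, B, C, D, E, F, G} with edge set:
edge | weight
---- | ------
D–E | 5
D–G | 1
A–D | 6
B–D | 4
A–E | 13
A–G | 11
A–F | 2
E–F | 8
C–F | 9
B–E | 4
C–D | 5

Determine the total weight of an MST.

22

Kruskal: consider edges lightest-first.
D–G (1): add — endpoints in different components.
A–F (2): add — endpoints in different components.
B–D (4): add — endpoints in different components.
B–E (4): add — endpoints in different components.
C–D (5): add — endpoints in different components.
D–E (5): skip — D and E already connected.
A–D (6): add — endpoints in different components.
MST edges: D–G, A–F, B–D, B–E, C–D, A–D; total weight 1+2+4+4+5+6 = 22.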